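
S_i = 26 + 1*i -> [26, 27, 28, 29, 30]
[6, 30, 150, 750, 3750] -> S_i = 6*5^i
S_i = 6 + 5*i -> [6, 11, 16, 21, 26]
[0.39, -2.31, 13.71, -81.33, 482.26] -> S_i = 0.39*(-5.93)^i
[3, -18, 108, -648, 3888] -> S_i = 3*-6^i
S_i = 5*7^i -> [5, 35, 245, 1715, 12005]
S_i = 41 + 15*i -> [41, 56, 71, 86, 101]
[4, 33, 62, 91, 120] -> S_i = 4 + 29*i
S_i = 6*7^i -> [6, 42, 294, 2058, 14406]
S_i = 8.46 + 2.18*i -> [8.46, 10.64, 12.82, 15.0, 17.18]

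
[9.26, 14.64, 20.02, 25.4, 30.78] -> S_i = 9.26 + 5.38*i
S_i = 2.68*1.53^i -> [2.68, 4.1, 6.27, 9.6, 14.69]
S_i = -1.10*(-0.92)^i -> [-1.1, 1.01, -0.93, 0.86, -0.79]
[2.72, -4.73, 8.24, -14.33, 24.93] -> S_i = 2.72*(-1.74)^i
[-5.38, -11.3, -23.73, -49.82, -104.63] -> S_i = -5.38*2.10^i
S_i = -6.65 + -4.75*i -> [-6.65, -11.4, -16.15, -20.9, -25.65]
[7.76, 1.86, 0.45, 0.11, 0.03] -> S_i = 7.76*0.24^i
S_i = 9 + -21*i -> [9, -12, -33, -54, -75]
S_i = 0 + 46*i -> [0, 46, 92, 138, 184]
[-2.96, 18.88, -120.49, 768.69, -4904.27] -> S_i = -2.96*(-6.38)^i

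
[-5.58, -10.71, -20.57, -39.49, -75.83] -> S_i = -5.58*1.92^i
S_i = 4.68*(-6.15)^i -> [4.68, -28.78, 177.01, -1088.61, 6694.93]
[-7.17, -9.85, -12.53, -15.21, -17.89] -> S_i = -7.17 + -2.68*i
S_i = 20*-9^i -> [20, -180, 1620, -14580, 131220]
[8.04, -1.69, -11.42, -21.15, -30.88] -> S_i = 8.04 + -9.73*i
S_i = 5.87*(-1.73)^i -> [5.87, -10.16, 17.57, -30.39, 52.58]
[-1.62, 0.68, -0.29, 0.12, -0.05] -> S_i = -1.62*(-0.42)^i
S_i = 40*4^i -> [40, 160, 640, 2560, 10240]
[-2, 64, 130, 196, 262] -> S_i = -2 + 66*i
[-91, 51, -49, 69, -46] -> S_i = Random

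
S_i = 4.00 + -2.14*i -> [4.0, 1.86, -0.28, -2.42, -4.56]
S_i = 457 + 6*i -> [457, 463, 469, 475, 481]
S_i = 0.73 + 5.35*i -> [0.73, 6.08, 11.43, 16.78, 22.13]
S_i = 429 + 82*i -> [429, 511, 593, 675, 757]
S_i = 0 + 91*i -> [0, 91, 182, 273, 364]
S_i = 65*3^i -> [65, 195, 585, 1755, 5265]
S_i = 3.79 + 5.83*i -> [3.79, 9.62, 15.45, 21.28, 27.11]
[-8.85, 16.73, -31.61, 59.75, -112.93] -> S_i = -8.85*(-1.89)^i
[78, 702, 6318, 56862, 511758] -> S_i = 78*9^i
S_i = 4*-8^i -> [4, -32, 256, -2048, 16384]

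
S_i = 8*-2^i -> [8, -16, 32, -64, 128]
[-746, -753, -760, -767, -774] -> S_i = -746 + -7*i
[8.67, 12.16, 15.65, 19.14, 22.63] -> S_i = 8.67 + 3.49*i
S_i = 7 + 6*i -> [7, 13, 19, 25, 31]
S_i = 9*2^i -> [9, 18, 36, 72, 144]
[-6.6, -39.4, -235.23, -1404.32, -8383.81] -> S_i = -6.60*5.97^i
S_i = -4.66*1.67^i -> [-4.66, -7.78, -13.0, -21.7, -36.25]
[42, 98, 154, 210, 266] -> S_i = 42 + 56*i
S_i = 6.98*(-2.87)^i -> [6.98, -20.03, 57.49, -165.01, 473.57]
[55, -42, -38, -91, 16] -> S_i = Random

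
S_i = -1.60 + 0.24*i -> [-1.6, -1.36, -1.12, -0.88, -0.64]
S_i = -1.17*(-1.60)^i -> [-1.17, 1.87, -3.0, 4.79, -7.67]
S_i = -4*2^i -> [-4, -8, -16, -32, -64]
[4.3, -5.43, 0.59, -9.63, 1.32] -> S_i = Random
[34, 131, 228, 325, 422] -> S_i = 34 + 97*i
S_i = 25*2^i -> [25, 50, 100, 200, 400]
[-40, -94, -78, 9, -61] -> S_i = Random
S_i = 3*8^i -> [3, 24, 192, 1536, 12288]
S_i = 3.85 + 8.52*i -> [3.85, 12.37, 20.89, 29.41, 37.93]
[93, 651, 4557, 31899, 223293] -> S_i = 93*7^i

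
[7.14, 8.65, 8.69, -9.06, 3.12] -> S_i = Random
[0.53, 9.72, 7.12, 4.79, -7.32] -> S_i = Random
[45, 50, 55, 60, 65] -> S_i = 45 + 5*i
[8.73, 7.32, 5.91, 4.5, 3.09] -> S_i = 8.73 + -1.41*i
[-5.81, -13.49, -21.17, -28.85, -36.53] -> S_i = -5.81 + -7.68*i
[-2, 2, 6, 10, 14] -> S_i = -2 + 4*i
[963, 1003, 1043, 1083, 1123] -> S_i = 963 + 40*i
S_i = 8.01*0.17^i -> [8.01, 1.36, 0.23, 0.04, 0.01]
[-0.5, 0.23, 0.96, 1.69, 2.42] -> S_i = -0.50 + 0.73*i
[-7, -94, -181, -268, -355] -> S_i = -7 + -87*i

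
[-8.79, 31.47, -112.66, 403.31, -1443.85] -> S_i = -8.79*(-3.58)^i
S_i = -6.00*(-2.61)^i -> [-6.0, 15.66, -40.87, 106.68, -278.43]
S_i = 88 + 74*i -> [88, 162, 236, 310, 384]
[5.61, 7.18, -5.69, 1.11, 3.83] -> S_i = Random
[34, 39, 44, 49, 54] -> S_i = 34 + 5*i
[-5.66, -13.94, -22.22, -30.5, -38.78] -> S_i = -5.66 + -8.28*i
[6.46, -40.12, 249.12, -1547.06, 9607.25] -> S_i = 6.46*(-6.21)^i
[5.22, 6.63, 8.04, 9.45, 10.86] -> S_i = 5.22 + 1.41*i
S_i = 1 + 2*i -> [1, 3, 5, 7, 9]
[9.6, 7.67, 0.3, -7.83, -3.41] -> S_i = Random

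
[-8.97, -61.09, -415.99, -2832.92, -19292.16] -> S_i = -8.97*6.81^i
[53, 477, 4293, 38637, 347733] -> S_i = 53*9^i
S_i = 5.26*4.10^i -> [5.26, 21.57, 88.42, 362.52, 1486.35]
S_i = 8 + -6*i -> [8, 2, -4, -10, -16]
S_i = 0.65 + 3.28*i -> [0.65, 3.93, 7.21, 10.49, 13.77]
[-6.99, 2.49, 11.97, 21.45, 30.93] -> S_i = -6.99 + 9.48*i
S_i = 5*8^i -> [5, 40, 320, 2560, 20480]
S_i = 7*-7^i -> [7, -49, 343, -2401, 16807]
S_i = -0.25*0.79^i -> [-0.25, -0.2, -0.16, -0.12, -0.1]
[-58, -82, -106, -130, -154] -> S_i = -58 + -24*i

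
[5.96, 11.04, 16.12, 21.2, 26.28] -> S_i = 5.96 + 5.08*i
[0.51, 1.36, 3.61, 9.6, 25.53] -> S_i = 0.51*2.66^i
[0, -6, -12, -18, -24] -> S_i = 0 + -6*i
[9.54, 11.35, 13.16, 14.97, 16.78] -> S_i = 9.54 + 1.81*i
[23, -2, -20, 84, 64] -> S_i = Random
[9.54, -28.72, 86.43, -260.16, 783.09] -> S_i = 9.54*(-3.01)^i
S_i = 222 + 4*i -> [222, 226, 230, 234, 238]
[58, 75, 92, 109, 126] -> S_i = 58 + 17*i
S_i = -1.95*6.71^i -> [-1.95, -13.08, -87.8, -589.12, -3952.98]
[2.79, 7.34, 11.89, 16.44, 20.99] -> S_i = 2.79 + 4.55*i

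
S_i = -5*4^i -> [-5, -20, -80, -320, -1280]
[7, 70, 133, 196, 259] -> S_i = 7 + 63*i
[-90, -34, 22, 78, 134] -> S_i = -90 + 56*i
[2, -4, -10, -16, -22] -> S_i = 2 + -6*i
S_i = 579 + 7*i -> [579, 586, 593, 600, 607]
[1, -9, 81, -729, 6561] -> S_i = 1*-9^i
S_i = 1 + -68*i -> [1, -67, -135, -203, -271]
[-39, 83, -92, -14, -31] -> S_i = Random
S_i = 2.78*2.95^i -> [2.78, 8.2, 24.19, 71.37, 210.54]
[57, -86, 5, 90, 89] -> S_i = Random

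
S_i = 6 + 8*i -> [6, 14, 22, 30, 38]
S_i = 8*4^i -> [8, 32, 128, 512, 2048]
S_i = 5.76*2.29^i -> [5.76, 13.19, 30.21, 69.17, 158.4]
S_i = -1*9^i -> [-1, -9, -81, -729, -6561]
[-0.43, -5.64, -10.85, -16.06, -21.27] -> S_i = -0.43 + -5.21*i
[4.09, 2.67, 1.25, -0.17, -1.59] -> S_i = 4.09 + -1.42*i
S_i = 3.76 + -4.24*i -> [3.76, -0.48, -4.72, -8.96, -13.2]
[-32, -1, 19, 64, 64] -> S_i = Random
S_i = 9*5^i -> [9, 45, 225, 1125, 5625]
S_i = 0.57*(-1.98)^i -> [0.57, -1.13, 2.23, -4.42, 8.76]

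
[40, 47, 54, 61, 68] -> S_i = 40 + 7*i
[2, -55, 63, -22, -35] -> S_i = Random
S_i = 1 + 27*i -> [1, 28, 55, 82, 109]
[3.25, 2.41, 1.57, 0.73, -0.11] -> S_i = 3.25 + -0.84*i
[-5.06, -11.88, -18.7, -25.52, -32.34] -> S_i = -5.06 + -6.82*i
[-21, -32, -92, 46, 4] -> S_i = Random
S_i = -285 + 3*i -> [-285, -282, -279, -276, -273]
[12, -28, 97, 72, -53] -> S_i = Random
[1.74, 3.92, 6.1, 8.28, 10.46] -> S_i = 1.74 + 2.18*i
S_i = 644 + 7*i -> [644, 651, 658, 665, 672]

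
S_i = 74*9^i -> [74, 666, 5994, 53946, 485514]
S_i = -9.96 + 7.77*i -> [-9.96, -2.19, 5.58, 13.35, 21.12]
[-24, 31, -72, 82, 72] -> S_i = Random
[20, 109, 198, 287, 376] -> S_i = 20 + 89*i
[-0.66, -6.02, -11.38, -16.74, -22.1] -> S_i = -0.66 + -5.36*i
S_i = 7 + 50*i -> [7, 57, 107, 157, 207]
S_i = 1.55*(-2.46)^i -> [1.55, -3.81, 9.38, -23.07, 56.76]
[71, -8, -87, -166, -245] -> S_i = 71 + -79*i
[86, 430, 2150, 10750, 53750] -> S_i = 86*5^i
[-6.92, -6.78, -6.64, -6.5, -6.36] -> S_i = -6.92 + 0.14*i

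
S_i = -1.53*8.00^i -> [-1.53, -12.24, -97.92, -783.36, -6266.88]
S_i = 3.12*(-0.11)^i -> [3.12, -0.34, 0.04, -0.0, 0.0]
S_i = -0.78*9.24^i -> [-0.78, -7.21, -66.59, -615.33, -5685.68]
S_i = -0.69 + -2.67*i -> [-0.69, -3.36, -6.03, -8.7, -11.37]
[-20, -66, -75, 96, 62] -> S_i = Random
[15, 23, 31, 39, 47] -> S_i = 15 + 8*i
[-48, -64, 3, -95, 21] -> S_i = Random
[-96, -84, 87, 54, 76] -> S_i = Random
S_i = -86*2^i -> [-86, -172, -344, -688, -1376]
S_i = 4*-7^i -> [4, -28, 196, -1372, 9604]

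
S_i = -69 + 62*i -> [-69, -7, 55, 117, 179]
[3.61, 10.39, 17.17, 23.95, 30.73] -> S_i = 3.61 + 6.78*i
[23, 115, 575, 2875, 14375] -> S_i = 23*5^i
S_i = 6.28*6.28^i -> [6.28, 39.44, 247.67, 1555.39, 9767.83]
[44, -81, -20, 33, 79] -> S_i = Random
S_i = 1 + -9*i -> [1, -8, -17, -26, -35]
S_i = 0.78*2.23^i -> [0.78, 1.74, 3.88, 8.65, 19.29]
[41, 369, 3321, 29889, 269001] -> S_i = 41*9^i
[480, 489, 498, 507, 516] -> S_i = 480 + 9*i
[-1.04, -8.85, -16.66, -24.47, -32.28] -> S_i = -1.04 + -7.81*i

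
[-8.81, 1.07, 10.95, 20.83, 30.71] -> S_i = -8.81 + 9.88*i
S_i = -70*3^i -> [-70, -210, -630, -1890, -5670]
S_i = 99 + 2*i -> [99, 101, 103, 105, 107]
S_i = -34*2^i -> [-34, -68, -136, -272, -544]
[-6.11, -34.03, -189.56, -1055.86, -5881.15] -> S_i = -6.11*5.57^i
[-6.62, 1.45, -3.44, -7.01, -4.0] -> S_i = Random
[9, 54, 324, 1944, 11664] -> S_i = 9*6^i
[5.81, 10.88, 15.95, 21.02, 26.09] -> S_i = 5.81 + 5.07*i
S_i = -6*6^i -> [-6, -36, -216, -1296, -7776]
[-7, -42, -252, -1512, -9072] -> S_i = -7*6^i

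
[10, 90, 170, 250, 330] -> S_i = 10 + 80*i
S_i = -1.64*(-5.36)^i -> [-1.64, 8.79, -47.12, 252.54, -1353.64]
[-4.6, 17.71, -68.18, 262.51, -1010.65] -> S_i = -4.60*(-3.85)^i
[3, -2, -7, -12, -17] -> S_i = 3 + -5*i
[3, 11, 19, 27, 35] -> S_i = 3 + 8*i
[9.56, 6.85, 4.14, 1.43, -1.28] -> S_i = 9.56 + -2.71*i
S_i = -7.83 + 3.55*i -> [-7.83, -4.28, -0.73, 2.82, 6.37]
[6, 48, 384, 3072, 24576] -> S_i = 6*8^i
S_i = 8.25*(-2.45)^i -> [8.25, -20.21, 49.52, -121.33, 297.25]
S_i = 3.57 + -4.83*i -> [3.57, -1.26, -6.09, -10.92, -15.75]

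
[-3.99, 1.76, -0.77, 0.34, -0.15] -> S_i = -3.99*(-0.44)^i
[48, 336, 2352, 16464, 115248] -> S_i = 48*7^i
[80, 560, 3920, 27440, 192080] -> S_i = 80*7^i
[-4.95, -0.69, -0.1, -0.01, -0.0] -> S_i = -4.95*0.14^i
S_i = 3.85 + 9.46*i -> [3.85, 13.31, 22.77, 32.23, 41.69]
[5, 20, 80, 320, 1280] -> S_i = 5*4^i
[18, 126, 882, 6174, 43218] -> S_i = 18*7^i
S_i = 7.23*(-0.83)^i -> [7.23, -6.0, 4.98, -4.13, 3.43]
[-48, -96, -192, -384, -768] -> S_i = -48*2^i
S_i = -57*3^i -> [-57, -171, -513, -1539, -4617]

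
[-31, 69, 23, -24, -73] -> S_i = Random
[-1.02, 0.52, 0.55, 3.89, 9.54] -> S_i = Random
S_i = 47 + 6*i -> [47, 53, 59, 65, 71]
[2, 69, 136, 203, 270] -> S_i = 2 + 67*i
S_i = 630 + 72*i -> [630, 702, 774, 846, 918]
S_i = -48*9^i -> [-48, -432, -3888, -34992, -314928]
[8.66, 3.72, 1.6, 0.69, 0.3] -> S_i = 8.66*0.43^i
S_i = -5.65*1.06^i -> [-5.65, -5.99, -6.35, -6.73, -7.13]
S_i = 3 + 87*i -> [3, 90, 177, 264, 351]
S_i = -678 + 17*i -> [-678, -661, -644, -627, -610]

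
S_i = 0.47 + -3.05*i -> [0.47, -2.58, -5.63, -8.68, -11.73]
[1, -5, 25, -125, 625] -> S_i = 1*-5^i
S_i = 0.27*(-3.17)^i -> [0.27, -0.86, 2.71, -8.6, 27.26]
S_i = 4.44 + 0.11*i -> [4.44, 4.55, 4.66, 4.77, 4.88]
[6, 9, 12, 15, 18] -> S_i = 6 + 3*i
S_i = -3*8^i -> [-3, -24, -192, -1536, -12288]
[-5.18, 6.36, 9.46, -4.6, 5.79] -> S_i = Random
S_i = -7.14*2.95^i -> [-7.14, -21.06, -62.14, -183.3, -540.74]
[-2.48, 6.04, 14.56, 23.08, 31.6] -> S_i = -2.48 + 8.52*i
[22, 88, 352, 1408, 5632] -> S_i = 22*4^i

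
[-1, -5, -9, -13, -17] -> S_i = -1 + -4*i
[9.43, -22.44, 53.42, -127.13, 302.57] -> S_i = 9.43*(-2.38)^i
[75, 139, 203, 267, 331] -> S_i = 75 + 64*i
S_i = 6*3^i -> [6, 18, 54, 162, 486]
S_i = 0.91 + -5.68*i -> [0.91, -4.77, -10.45, -16.13, -21.81]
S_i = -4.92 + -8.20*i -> [-4.92, -13.12, -21.32, -29.52, -37.72]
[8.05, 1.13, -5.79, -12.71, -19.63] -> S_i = 8.05 + -6.92*i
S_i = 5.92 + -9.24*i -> [5.92, -3.32, -12.56, -21.8, -31.04]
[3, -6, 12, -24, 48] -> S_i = 3*-2^i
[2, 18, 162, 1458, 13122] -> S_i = 2*9^i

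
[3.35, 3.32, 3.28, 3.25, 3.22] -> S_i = 3.35*0.99^i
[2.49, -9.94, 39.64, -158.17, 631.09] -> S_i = 2.49*(-3.99)^i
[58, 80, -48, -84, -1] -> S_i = Random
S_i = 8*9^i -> [8, 72, 648, 5832, 52488]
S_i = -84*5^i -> [-84, -420, -2100, -10500, -52500]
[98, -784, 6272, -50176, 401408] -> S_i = 98*-8^i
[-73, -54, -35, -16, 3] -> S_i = -73 + 19*i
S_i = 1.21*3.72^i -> [1.21, 4.5, 16.74, 62.29, 231.72]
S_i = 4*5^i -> [4, 20, 100, 500, 2500]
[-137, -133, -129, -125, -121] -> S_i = -137 + 4*i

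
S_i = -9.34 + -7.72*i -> [-9.34, -17.06, -24.78, -32.5, -40.22]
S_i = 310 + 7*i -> [310, 317, 324, 331, 338]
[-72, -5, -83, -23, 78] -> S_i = Random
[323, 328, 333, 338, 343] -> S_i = 323 + 5*i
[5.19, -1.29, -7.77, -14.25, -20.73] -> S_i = 5.19 + -6.48*i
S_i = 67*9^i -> [67, 603, 5427, 48843, 439587]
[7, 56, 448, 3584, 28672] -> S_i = 7*8^i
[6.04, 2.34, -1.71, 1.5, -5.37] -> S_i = Random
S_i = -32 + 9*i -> [-32, -23, -14, -5, 4]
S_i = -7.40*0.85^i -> [-7.4, -6.29, -5.35, -4.54, -3.86]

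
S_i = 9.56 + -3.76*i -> [9.56, 5.8, 2.04, -1.72, -5.48]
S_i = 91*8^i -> [91, 728, 5824, 46592, 372736]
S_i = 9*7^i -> [9, 63, 441, 3087, 21609]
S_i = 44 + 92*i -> [44, 136, 228, 320, 412]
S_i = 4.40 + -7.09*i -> [4.4, -2.69, -9.78, -16.87, -23.96]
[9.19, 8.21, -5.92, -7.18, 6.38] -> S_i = Random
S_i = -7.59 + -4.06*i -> [-7.59, -11.65, -15.71, -19.77, -23.83]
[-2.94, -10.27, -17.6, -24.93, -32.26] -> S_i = -2.94 + -7.33*i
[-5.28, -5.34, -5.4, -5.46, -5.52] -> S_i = -5.28 + -0.06*i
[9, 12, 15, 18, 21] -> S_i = 9 + 3*i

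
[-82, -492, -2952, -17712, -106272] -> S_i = -82*6^i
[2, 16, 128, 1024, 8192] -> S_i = 2*8^i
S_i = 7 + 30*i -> [7, 37, 67, 97, 127]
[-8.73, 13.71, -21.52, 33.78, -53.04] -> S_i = -8.73*(-1.57)^i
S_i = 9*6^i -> [9, 54, 324, 1944, 11664]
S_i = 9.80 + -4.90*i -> [9.8, 4.9, 0.0, -4.9, -9.8]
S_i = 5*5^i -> [5, 25, 125, 625, 3125]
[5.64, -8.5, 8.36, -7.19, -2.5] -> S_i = Random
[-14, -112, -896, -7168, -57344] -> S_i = -14*8^i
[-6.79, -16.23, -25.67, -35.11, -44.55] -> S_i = -6.79 + -9.44*i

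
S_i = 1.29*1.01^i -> [1.29, 1.3, 1.32, 1.33, 1.34]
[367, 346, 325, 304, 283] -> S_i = 367 + -21*i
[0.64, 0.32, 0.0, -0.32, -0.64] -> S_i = 0.64 + -0.32*i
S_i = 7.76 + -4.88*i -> [7.76, 2.88, -2.0, -6.88, -11.76]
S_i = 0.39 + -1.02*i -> [0.39, -0.63, -1.65, -2.67, -3.69]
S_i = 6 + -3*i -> [6, 3, 0, -3, -6]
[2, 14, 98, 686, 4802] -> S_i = 2*7^i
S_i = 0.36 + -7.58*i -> [0.36, -7.22, -14.8, -22.38, -29.96]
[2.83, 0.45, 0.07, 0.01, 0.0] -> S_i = 2.83*0.16^i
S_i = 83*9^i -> [83, 747, 6723, 60507, 544563]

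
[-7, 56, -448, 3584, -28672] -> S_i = -7*-8^i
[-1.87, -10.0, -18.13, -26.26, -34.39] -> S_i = -1.87 + -8.13*i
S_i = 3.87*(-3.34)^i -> [3.87, -12.93, 43.17, -144.2, 481.61]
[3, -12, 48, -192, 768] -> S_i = 3*-4^i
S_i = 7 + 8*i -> [7, 15, 23, 31, 39]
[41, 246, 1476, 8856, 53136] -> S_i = 41*6^i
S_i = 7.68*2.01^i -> [7.68, 15.44, 31.03, 62.37, 125.36]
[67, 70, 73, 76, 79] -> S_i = 67 + 3*i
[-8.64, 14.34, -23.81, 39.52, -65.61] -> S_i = -8.64*(-1.66)^i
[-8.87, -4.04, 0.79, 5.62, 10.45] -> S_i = -8.87 + 4.83*i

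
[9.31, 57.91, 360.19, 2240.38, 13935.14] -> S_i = 9.31*6.22^i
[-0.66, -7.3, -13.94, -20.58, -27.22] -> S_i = -0.66 + -6.64*i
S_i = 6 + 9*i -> [6, 15, 24, 33, 42]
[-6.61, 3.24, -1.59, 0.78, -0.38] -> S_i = -6.61*(-0.49)^i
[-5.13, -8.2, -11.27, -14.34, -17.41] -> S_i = -5.13 + -3.07*i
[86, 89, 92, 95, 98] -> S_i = 86 + 3*i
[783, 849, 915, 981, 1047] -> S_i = 783 + 66*i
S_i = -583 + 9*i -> [-583, -574, -565, -556, -547]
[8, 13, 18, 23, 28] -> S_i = 8 + 5*i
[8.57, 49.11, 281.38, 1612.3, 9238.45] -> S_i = 8.57*5.73^i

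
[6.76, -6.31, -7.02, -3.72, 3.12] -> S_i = Random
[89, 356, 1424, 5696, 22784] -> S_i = 89*4^i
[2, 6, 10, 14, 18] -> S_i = 2 + 4*i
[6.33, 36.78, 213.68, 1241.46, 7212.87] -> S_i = 6.33*5.81^i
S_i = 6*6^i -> [6, 36, 216, 1296, 7776]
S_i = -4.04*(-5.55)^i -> [-4.04, 22.42, -124.44, 690.65, -3833.13]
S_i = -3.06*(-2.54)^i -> [-3.06, 7.77, -19.74, 50.14, -127.37]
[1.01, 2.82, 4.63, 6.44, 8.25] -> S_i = 1.01 + 1.81*i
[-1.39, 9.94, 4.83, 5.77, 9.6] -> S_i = Random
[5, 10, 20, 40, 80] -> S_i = 5*2^i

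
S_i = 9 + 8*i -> [9, 17, 25, 33, 41]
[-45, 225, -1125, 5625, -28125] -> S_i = -45*-5^i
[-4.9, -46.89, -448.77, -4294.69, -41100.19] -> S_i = -4.90*9.57^i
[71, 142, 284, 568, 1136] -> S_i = 71*2^i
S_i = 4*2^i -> [4, 8, 16, 32, 64]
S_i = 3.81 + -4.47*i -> [3.81, -0.66, -5.13, -9.6, -14.07]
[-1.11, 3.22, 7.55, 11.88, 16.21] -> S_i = -1.11 + 4.33*i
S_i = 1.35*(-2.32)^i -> [1.35, -3.13, 7.27, -16.86, 39.11]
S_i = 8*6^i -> [8, 48, 288, 1728, 10368]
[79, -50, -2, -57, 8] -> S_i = Random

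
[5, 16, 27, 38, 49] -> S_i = 5 + 11*i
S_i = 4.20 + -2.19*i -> [4.2, 2.01, -0.18, -2.37, -4.56]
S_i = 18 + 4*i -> [18, 22, 26, 30, 34]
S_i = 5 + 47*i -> [5, 52, 99, 146, 193]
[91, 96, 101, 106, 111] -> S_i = 91 + 5*i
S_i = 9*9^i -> [9, 81, 729, 6561, 59049]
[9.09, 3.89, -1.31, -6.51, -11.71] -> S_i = 9.09 + -5.20*i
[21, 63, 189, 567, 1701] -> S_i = 21*3^i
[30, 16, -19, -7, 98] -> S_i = Random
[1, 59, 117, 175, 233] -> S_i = 1 + 58*i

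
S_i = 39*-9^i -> [39, -351, 3159, -28431, 255879]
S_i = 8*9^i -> [8, 72, 648, 5832, 52488]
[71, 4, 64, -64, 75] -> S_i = Random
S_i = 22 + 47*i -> [22, 69, 116, 163, 210]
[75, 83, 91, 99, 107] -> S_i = 75 + 8*i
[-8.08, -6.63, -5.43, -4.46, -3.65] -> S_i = -8.08*0.82^i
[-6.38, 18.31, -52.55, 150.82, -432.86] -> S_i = -6.38*(-2.87)^i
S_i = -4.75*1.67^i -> [-4.75, -7.93, -13.25, -22.12, -36.95]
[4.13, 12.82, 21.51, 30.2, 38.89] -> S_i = 4.13 + 8.69*i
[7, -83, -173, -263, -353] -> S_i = 7 + -90*i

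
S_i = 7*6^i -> [7, 42, 252, 1512, 9072]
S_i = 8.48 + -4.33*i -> [8.48, 4.15, -0.18, -4.51, -8.84]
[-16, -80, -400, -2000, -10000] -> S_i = -16*5^i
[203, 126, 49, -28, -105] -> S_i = 203 + -77*i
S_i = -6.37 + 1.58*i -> [-6.37, -4.79, -3.21, -1.63, -0.05]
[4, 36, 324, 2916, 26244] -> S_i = 4*9^i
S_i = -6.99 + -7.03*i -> [-6.99, -14.02, -21.05, -28.08, -35.11]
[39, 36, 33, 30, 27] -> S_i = 39 + -3*i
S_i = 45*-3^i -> [45, -135, 405, -1215, 3645]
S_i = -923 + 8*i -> [-923, -915, -907, -899, -891]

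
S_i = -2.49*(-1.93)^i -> [-2.49, 4.81, -9.28, 17.9, -34.55]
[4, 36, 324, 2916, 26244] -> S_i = 4*9^i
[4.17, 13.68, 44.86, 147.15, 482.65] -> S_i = 4.17*3.28^i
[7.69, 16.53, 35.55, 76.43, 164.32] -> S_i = 7.69*2.15^i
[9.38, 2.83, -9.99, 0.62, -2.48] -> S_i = Random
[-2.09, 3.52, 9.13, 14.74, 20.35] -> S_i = -2.09 + 5.61*i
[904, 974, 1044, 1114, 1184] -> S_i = 904 + 70*i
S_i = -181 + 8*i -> [-181, -173, -165, -157, -149]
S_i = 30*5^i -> [30, 150, 750, 3750, 18750]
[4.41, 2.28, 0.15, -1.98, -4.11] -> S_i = 4.41 + -2.13*i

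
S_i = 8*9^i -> [8, 72, 648, 5832, 52488]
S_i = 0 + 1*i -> [0, 1, 2, 3, 4]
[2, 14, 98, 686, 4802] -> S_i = 2*7^i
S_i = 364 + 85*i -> [364, 449, 534, 619, 704]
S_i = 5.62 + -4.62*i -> [5.62, 1.0, -3.62, -8.24, -12.86]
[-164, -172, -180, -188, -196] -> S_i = -164 + -8*i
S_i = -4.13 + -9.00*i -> [-4.13, -13.13, -22.13, -31.13, -40.13]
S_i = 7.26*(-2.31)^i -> [7.26, -16.77, 38.74, -89.49, 206.72]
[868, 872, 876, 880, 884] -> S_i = 868 + 4*i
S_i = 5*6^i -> [5, 30, 180, 1080, 6480]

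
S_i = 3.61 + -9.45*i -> [3.61, -5.84, -15.29, -24.74, -34.19]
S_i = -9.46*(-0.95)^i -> [-9.46, 8.99, -8.54, 8.11, -7.71]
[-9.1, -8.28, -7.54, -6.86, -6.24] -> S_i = -9.10*0.91^i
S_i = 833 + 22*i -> [833, 855, 877, 899, 921]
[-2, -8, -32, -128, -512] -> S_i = -2*4^i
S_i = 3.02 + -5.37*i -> [3.02, -2.35, -7.72, -13.09, -18.46]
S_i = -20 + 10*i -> [-20, -10, 0, 10, 20]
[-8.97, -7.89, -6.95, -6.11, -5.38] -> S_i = -8.97*0.88^i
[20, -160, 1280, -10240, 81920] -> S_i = 20*-8^i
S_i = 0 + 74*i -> [0, 74, 148, 222, 296]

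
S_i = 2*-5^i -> [2, -10, 50, -250, 1250]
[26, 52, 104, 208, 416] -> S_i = 26*2^i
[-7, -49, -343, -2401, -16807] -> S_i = -7*7^i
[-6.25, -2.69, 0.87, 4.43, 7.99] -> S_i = -6.25 + 3.56*i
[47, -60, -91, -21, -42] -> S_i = Random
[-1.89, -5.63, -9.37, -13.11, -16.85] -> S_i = -1.89 + -3.74*i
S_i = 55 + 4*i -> [55, 59, 63, 67, 71]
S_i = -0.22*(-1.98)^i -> [-0.22, 0.44, -0.86, 1.71, -3.38]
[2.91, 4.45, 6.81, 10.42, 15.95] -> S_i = 2.91*1.53^i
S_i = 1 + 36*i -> [1, 37, 73, 109, 145]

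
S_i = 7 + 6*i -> [7, 13, 19, 25, 31]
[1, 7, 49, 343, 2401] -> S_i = 1*7^i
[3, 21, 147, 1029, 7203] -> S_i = 3*7^i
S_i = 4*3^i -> [4, 12, 36, 108, 324]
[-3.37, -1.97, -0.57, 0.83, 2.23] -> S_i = -3.37 + 1.40*i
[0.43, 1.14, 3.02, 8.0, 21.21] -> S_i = 0.43*2.65^i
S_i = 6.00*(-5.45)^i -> [6.0, -32.7, 178.22, -971.27, 5293.43]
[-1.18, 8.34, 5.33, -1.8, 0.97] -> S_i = Random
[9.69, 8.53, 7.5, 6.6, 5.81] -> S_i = 9.69*0.88^i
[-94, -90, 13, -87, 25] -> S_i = Random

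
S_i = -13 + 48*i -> [-13, 35, 83, 131, 179]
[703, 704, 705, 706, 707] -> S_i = 703 + 1*i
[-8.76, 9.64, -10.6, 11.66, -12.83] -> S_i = -8.76*(-1.10)^i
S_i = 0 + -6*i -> [0, -6, -12, -18, -24]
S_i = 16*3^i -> [16, 48, 144, 432, 1296]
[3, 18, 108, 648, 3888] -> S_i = 3*6^i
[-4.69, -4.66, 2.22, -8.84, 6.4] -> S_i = Random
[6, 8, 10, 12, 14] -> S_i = 6 + 2*i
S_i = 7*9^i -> [7, 63, 567, 5103, 45927]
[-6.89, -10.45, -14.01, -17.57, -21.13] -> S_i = -6.89 + -3.56*i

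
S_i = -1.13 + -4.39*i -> [-1.13, -5.52, -9.91, -14.3, -18.69]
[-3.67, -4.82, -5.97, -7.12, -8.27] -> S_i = -3.67 + -1.15*i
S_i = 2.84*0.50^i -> [2.84, 1.42, 0.71, 0.36, 0.18]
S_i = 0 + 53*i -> [0, 53, 106, 159, 212]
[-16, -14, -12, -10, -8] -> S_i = -16 + 2*i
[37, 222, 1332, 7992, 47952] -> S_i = 37*6^i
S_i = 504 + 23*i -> [504, 527, 550, 573, 596]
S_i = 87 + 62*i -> [87, 149, 211, 273, 335]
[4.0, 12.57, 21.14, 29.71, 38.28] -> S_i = 4.00 + 8.57*i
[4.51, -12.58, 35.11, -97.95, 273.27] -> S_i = 4.51*(-2.79)^i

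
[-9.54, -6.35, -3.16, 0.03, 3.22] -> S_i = -9.54 + 3.19*i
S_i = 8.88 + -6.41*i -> [8.88, 2.47, -3.94, -10.35, -16.76]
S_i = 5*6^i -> [5, 30, 180, 1080, 6480]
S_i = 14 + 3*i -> [14, 17, 20, 23, 26]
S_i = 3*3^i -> [3, 9, 27, 81, 243]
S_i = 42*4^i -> [42, 168, 672, 2688, 10752]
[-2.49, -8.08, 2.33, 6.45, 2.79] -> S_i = Random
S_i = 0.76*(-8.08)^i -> [0.76, -6.14, 49.62, -400.91, 3239.36]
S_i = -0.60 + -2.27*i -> [-0.6, -2.87, -5.14, -7.41, -9.68]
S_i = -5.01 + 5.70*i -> [-5.01, 0.69, 6.39, 12.09, 17.79]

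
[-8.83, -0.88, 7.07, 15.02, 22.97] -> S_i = -8.83 + 7.95*i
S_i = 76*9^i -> [76, 684, 6156, 55404, 498636]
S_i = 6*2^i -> [6, 12, 24, 48, 96]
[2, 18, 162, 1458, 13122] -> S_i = 2*9^i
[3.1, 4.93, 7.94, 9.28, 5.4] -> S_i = Random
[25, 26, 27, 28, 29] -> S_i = 25 + 1*i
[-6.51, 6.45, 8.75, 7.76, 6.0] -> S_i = Random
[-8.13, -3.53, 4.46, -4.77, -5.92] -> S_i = Random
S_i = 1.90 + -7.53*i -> [1.9, -5.63, -13.16, -20.69, -28.22]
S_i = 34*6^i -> [34, 204, 1224, 7344, 44064]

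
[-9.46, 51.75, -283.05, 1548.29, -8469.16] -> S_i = -9.46*(-5.47)^i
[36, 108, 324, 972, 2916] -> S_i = 36*3^i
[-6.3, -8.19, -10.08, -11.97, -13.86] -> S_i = -6.30 + -1.89*i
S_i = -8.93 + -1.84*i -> [-8.93, -10.77, -12.61, -14.45, -16.29]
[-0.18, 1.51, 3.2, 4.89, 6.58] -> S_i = -0.18 + 1.69*i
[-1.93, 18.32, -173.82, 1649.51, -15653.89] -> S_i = -1.93*(-9.49)^i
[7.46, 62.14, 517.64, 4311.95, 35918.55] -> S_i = 7.46*8.33^i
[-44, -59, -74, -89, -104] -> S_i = -44 + -15*i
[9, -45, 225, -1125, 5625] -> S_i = 9*-5^i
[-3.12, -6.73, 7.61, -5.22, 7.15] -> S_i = Random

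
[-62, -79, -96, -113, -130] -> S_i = -62 + -17*i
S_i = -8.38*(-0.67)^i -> [-8.38, 5.61, -3.76, 2.52, -1.69]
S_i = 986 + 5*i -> [986, 991, 996, 1001, 1006]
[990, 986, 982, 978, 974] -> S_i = 990 + -4*i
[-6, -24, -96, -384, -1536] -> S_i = -6*4^i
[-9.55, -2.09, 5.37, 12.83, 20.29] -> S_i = -9.55 + 7.46*i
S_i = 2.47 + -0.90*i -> [2.47, 1.57, 0.67, -0.23, -1.13]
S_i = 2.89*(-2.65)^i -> [2.89, -7.66, 20.3, -53.78, 142.52]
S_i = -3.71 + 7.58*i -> [-3.71, 3.87, 11.45, 19.03, 26.61]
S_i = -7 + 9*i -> [-7, 2, 11, 20, 29]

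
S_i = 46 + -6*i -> [46, 40, 34, 28, 22]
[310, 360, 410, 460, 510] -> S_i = 310 + 50*i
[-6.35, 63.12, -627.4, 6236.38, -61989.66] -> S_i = -6.35*(-9.94)^i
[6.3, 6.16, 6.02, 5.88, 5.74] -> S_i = 6.30 + -0.14*i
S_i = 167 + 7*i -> [167, 174, 181, 188, 195]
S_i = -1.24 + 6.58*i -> [-1.24, 5.34, 11.92, 18.5, 25.08]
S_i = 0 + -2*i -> [0, -2, -4, -6, -8]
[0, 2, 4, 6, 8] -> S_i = 0 + 2*i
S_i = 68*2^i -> [68, 136, 272, 544, 1088]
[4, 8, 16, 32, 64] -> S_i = 4*2^i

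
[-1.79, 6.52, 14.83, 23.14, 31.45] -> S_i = -1.79 + 8.31*i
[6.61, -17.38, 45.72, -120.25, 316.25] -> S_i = 6.61*(-2.63)^i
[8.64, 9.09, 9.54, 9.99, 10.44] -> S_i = 8.64 + 0.45*i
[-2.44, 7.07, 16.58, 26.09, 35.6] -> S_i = -2.44 + 9.51*i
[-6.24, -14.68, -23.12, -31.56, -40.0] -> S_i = -6.24 + -8.44*i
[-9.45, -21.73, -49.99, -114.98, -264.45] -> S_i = -9.45*2.30^i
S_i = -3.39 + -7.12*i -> [-3.39, -10.51, -17.63, -24.75, -31.87]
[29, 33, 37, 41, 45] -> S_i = 29 + 4*i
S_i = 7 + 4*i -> [7, 11, 15, 19, 23]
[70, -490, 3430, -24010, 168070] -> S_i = 70*-7^i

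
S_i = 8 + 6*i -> [8, 14, 20, 26, 32]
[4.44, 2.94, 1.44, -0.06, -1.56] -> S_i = 4.44 + -1.50*i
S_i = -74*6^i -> [-74, -444, -2664, -15984, -95904]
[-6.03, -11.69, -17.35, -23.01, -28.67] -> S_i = -6.03 + -5.66*i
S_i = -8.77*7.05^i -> [-8.77, -61.83, -435.89, -3073.03, -21664.87]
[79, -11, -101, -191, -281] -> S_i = 79 + -90*i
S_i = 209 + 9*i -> [209, 218, 227, 236, 245]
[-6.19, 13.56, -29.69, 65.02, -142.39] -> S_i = -6.19*(-2.19)^i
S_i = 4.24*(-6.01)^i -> [4.24, -25.48, 153.15, -920.43, 5531.77]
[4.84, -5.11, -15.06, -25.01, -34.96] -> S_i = 4.84 + -9.95*i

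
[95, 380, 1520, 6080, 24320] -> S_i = 95*4^i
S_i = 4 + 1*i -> [4, 5, 6, 7, 8]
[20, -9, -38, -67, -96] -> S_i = 20 + -29*i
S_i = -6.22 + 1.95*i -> [-6.22, -4.27, -2.32, -0.37, 1.58]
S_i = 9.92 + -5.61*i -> [9.92, 4.31, -1.3, -6.91, -12.52]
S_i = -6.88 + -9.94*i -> [-6.88, -16.82, -26.76, -36.7, -46.64]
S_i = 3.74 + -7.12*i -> [3.74, -3.38, -10.5, -17.62, -24.74]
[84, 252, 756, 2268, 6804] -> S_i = 84*3^i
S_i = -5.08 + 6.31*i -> [-5.08, 1.23, 7.54, 13.85, 20.16]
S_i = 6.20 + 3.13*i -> [6.2, 9.33, 12.46, 15.59, 18.72]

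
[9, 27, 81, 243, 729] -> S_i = 9*3^i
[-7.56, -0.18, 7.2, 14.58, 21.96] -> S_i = -7.56 + 7.38*i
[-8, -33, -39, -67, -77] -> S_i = Random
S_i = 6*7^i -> [6, 42, 294, 2058, 14406]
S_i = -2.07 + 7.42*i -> [-2.07, 5.35, 12.77, 20.19, 27.61]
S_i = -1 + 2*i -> [-1, 1, 3, 5, 7]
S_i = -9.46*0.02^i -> [-9.46, -0.19, -0.0, -0.0, -0.0]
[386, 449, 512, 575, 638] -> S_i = 386 + 63*i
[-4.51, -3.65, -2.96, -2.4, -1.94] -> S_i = -4.51*0.81^i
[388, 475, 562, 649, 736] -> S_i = 388 + 87*i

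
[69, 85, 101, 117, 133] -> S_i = 69 + 16*i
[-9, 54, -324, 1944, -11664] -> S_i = -9*-6^i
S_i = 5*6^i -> [5, 30, 180, 1080, 6480]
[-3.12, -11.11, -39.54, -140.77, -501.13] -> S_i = -3.12*3.56^i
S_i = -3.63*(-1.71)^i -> [-3.63, 6.21, -10.61, 18.15, -31.04]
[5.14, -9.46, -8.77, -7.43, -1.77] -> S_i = Random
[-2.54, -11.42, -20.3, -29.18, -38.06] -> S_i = -2.54 + -8.88*i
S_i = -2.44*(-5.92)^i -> [-2.44, 14.44, -85.51, 506.24, -2996.93]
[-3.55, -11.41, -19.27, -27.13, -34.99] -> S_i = -3.55 + -7.86*i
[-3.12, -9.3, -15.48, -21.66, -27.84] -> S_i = -3.12 + -6.18*i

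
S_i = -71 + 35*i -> [-71, -36, -1, 34, 69]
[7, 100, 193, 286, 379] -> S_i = 7 + 93*i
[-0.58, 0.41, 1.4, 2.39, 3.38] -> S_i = -0.58 + 0.99*i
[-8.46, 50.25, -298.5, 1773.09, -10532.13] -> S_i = -8.46*(-5.94)^i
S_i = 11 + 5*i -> [11, 16, 21, 26, 31]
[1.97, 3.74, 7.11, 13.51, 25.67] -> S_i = 1.97*1.90^i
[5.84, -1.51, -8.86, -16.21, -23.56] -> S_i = 5.84 + -7.35*i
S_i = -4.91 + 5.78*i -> [-4.91, 0.87, 6.65, 12.43, 18.21]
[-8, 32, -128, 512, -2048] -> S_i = -8*-4^i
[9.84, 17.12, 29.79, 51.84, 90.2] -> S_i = 9.84*1.74^i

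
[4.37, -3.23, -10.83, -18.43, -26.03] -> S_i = 4.37 + -7.60*i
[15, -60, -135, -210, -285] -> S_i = 15 + -75*i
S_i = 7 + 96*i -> [7, 103, 199, 295, 391]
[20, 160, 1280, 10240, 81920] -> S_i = 20*8^i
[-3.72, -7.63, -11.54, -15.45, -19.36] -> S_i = -3.72 + -3.91*i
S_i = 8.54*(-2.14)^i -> [8.54, -18.28, 39.11, -83.69, 179.11]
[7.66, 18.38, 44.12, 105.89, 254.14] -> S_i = 7.66*2.40^i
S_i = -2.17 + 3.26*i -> [-2.17, 1.09, 4.35, 7.61, 10.87]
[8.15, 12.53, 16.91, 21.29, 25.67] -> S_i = 8.15 + 4.38*i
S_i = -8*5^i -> [-8, -40, -200, -1000, -5000]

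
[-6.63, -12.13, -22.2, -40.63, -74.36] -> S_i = -6.63*1.83^i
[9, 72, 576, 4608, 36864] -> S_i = 9*8^i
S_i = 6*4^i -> [6, 24, 96, 384, 1536]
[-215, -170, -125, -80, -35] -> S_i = -215 + 45*i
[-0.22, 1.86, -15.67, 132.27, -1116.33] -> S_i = -0.22*(-8.44)^i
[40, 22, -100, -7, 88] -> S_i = Random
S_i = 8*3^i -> [8, 24, 72, 216, 648]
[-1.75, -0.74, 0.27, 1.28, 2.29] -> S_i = -1.75 + 1.01*i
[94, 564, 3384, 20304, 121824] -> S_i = 94*6^i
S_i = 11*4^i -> [11, 44, 176, 704, 2816]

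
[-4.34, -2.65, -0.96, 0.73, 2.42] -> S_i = -4.34 + 1.69*i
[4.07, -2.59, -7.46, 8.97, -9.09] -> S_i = Random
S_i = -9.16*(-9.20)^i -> [-9.16, 84.27, -775.3, 7132.78, -65621.6]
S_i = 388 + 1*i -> [388, 389, 390, 391, 392]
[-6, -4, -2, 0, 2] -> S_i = -6 + 2*i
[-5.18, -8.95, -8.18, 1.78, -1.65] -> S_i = Random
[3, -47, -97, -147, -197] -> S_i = 3 + -50*i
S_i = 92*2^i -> [92, 184, 368, 736, 1472]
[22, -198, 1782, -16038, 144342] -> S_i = 22*-9^i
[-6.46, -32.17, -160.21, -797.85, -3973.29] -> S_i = -6.46*4.98^i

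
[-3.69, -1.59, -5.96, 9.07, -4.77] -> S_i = Random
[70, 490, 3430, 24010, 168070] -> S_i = 70*7^i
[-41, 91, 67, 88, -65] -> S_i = Random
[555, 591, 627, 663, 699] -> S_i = 555 + 36*i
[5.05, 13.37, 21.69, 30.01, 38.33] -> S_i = 5.05 + 8.32*i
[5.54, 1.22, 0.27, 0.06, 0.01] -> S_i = 5.54*0.22^i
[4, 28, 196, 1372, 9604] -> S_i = 4*7^i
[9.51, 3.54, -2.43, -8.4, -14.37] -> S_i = 9.51 + -5.97*i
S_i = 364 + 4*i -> [364, 368, 372, 376, 380]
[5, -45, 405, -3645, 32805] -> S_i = 5*-9^i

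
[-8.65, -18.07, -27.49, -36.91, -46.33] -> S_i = -8.65 + -9.42*i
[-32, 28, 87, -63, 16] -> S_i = Random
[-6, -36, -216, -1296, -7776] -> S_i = -6*6^i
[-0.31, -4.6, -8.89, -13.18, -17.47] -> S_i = -0.31 + -4.29*i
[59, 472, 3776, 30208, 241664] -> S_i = 59*8^i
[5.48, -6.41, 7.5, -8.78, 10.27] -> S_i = 5.48*(-1.17)^i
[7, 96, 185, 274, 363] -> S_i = 7 + 89*i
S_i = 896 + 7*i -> [896, 903, 910, 917, 924]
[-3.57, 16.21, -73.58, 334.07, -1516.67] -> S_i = -3.57*(-4.54)^i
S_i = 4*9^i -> [4, 36, 324, 2916, 26244]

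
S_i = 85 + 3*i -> [85, 88, 91, 94, 97]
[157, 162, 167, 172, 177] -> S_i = 157 + 5*i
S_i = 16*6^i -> [16, 96, 576, 3456, 20736]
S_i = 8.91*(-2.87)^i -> [8.91, -25.57, 73.39, -210.63, 604.51]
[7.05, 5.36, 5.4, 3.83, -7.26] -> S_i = Random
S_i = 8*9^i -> [8, 72, 648, 5832, 52488]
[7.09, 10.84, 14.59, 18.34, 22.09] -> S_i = 7.09 + 3.75*i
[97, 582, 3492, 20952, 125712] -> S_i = 97*6^i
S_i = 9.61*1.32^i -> [9.61, 12.69, 16.74, 22.1, 29.18]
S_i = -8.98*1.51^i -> [-8.98, -13.56, -20.48, -30.92, -46.69]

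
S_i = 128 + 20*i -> [128, 148, 168, 188, 208]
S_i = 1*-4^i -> [1, -4, 16, -64, 256]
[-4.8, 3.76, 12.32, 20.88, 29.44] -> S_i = -4.80 + 8.56*i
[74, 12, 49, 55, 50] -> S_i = Random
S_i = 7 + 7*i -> [7, 14, 21, 28, 35]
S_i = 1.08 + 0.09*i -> [1.08, 1.17, 1.26, 1.35, 1.44]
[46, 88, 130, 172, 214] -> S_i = 46 + 42*i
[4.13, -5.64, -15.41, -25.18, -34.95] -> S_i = 4.13 + -9.77*i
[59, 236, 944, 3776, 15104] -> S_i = 59*4^i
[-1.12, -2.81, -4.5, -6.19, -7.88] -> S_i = -1.12 + -1.69*i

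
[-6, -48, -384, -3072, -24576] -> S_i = -6*8^i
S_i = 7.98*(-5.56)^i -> [7.98, -44.37, 246.69, -1371.6, 7626.09]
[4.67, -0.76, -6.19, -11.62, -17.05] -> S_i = 4.67 + -5.43*i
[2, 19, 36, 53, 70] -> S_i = 2 + 17*i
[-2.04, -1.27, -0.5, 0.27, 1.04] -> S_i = -2.04 + 0.77*i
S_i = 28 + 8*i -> [28, 36, 44, 52, 60]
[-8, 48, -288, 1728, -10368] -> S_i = -8*-6^i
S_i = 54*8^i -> [54, 432, 3456, 27648, 221184]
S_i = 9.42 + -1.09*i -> [9.42, 8.33, 7.24, 6.15, 5.06]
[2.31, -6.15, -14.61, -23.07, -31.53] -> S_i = 2.31 + -8.46*i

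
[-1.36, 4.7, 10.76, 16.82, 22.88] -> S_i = -1.36 + 6.06*i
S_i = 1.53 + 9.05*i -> [1.53, 10.58, 19.63, 28.68, 37.73]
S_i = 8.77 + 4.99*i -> [8.77, 13.76, 18.75, 23.74, 28.73]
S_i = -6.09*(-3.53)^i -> [-6.09, 21.5, -75.89, 267.88, -945.62]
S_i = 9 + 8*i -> [9, 17, 25, 33, 41]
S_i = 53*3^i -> [53, 159, 477, 1431, 4293]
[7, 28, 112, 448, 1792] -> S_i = 7*4^i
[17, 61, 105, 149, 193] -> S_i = 17 + 44*i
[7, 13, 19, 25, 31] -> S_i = 7 + 6*i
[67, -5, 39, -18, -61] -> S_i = Random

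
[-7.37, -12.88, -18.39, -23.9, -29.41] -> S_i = -7.37 + -5.51*i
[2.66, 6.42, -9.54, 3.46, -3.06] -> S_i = Random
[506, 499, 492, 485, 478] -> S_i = 506 + -7*i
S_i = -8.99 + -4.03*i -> [-8.99, -13.02, -17.05, -21.08, -25.11]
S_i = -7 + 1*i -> [-7, -6, -5, -4, -3]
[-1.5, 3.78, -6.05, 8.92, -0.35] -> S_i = Random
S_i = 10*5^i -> [10, 50, 250, 1250, 6250]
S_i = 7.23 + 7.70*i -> [7.23, 14.93, 22.63, 30.33, 38.03]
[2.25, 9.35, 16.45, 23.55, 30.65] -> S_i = 2.25 + 7.10*i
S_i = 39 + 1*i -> [39, 40, 41, 42, 43]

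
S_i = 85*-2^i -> [85, -170, 340, -680, 1360]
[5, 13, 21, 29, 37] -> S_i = 5 + 8*i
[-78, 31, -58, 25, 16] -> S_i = Random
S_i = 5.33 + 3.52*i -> [5.33, 8.85, 12.37, 15.89, 19.41]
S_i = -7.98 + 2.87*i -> [-7.98, -5.11, -2.24, 0.63, 3.5]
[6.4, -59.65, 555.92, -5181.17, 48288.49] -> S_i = 6.40*(-9.32)^i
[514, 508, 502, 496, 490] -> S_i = 514 + -6*i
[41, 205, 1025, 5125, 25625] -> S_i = 41*5^i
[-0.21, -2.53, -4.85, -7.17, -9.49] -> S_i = -0.21 + -2.32*i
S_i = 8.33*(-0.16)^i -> [8.33, -1.33, 0.21, -0.03, 0.01]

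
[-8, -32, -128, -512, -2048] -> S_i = -8*4^i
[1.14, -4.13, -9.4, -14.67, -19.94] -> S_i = 1.14 + -5.27*i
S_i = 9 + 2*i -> [9, 11, 13, 15, 17]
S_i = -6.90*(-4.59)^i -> [-6.9, 31.67, -145.37, 667.25, -3062.67]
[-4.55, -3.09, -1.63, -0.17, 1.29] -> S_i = -4.55 + 1.46*i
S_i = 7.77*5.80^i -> [7.77, 45.07, 261.38, 1516.02, 8792.92]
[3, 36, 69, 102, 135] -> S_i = 3 + 33*i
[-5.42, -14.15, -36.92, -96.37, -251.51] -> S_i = -5.42*2.61^i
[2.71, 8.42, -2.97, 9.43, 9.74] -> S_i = Random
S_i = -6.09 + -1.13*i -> [-6.09, -7.22, -8.35, -9.48, -10.61]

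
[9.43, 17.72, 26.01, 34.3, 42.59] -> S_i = 9.43 + 8.29*i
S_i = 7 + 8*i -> [7, 15, 23, 31, 39]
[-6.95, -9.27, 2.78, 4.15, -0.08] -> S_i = Random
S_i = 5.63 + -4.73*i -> [5.63, 0.9, -3.83, -8.56, -13.29]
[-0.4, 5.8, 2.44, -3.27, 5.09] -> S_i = Random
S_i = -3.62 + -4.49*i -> [-3.62, -8.11, -12.6, -17.09, -21.58]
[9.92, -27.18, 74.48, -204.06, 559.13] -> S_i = 9.92*(-2.74)^i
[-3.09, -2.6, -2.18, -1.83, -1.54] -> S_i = -3.09*0.84^i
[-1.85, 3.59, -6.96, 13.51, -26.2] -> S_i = -1.85*(-1.94)^i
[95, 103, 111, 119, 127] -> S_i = 95 + 8*i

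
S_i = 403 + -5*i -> [403, 398, 393, 388, 383]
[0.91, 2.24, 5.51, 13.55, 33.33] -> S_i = 0.91*2.46^i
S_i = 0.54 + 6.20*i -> [0.54, 6.74, 12.94, 19.14, 25.34]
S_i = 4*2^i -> [4, 8, 16, 32, 64]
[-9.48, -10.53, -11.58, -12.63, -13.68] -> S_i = -9.48 + -1.05*i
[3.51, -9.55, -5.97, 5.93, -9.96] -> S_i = Random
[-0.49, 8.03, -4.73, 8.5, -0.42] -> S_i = Random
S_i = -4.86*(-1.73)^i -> [-4.86, 8.41, -14.55, 25.16, -43.53]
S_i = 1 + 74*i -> [1, 75, 149, 223, 297]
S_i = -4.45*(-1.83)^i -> [-4.45, 8.14, -14.9, 27.27, -49.91]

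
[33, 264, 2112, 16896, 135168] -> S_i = 33*8^i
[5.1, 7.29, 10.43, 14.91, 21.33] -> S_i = 5.10*1.43^i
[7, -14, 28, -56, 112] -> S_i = 7*-2^i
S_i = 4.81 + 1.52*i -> [4.81, 6.33, 7.85, 9.37, 10.89]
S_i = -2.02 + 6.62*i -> [-2.02, 4.6, 11.22, 17.84, 24.46]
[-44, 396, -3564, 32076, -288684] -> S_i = -44*-9^i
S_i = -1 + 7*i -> [-1, 6, 13, 20, 27]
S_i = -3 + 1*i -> [-3, -2, -1, 0, 1]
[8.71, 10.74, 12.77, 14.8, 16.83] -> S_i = 8.71 + 2.03*i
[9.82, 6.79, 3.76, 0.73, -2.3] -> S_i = 9.82 + -3.03*i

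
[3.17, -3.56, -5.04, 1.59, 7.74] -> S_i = Random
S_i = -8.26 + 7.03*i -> [-8.26, -1.23, 5.8, 12.83, 19.86]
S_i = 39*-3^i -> [39, -117, 351, -1053, 3159]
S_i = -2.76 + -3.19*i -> [-2.76, -5.95, -9.14, -12.33, -15.52]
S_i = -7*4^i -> [-7, -28, -112, -448, -1792]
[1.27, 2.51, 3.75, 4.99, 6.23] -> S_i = 1.27 + 1.24*i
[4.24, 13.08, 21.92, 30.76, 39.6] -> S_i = 4.24 + 8.84*i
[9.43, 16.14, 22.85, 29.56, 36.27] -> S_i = 9.43 + 6.71*i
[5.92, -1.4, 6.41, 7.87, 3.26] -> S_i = Random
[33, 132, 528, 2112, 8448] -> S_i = 33*4^i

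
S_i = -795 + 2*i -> [-795, -793, -791, -789, -787]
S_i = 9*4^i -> [9, 36, 144, 576, 2304]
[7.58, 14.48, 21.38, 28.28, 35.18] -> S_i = 7.58 + 6.90*i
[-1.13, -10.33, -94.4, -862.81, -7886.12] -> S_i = -1.13*9.14^i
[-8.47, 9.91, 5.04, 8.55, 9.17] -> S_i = Random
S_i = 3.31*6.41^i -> [3.31, 21.22, 136.0, 871.77, 5588.05]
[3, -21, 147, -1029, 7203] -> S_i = 3*-7^i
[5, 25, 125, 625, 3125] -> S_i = 5*5^i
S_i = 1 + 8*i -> [1, 9, 17, 25, 33]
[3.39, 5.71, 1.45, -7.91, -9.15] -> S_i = Random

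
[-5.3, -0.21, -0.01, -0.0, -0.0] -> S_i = -5.30*0.04^i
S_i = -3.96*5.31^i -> [-3.96, -21.03, -111.66, -592.9, -3148.28]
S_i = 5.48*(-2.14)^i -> [5.48, -11.73, 25.1, -53.71, 114.93]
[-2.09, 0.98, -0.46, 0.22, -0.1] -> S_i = -2.09*(-0.47)^i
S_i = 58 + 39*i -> [58, 97, 136, 175, 214]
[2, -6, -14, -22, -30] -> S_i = 2 + -8*i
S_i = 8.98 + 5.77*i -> [8.98, 14.75, 20.52, 26.29, 32.06]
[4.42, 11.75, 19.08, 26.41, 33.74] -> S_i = 4.42 + 7.33*i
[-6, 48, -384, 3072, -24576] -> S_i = -6*-8^i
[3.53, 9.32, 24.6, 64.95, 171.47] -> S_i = 3.53*2.64^i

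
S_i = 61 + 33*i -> [61, 94, 127, 160, 193]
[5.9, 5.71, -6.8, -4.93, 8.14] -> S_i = Random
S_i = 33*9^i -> [33, 297, 2673, 24057, 216513]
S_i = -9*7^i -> [-9, -63, -441, -3087, -21609]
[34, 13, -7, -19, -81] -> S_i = Random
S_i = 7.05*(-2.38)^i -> [7.05, -16.78, 39.93, -95.04, 226.2]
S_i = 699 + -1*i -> [699, 698, 697, 696, 695]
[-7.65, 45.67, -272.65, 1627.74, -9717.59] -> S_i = -7.65*(-5.97)^i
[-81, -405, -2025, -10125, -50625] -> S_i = -81*5^i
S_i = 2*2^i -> [2, 4, 8, 16, 32]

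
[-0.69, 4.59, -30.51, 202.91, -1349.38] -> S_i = -0.69*(-6.65)^i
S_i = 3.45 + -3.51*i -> [3.45, -0.06, -3.57, -7.08, -10.59]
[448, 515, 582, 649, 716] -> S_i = 448 + 67*i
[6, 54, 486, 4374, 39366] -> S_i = 6*9^i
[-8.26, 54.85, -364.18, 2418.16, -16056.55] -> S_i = -8.26*(-6.64)^i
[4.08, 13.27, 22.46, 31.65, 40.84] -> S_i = 4.08 + 9.19*i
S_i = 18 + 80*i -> [18, 98, 178, 258, 338]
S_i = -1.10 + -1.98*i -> [-1.1, -3.08, -5.06, -7.04, -9.02]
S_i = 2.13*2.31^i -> [2.13, 4.92, 11.37, 26.26, 60.65]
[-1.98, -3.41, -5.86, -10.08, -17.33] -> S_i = -1.98*1.72^i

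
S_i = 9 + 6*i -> [9, 15, 21, 27, 33]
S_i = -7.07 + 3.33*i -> [-7.07, -3.74, -0.41, 2.92, 6.25]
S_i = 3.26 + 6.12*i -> [3.26, 9.38, 15.5, 21.62, 27.74]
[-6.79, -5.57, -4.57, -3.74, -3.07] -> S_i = -6.79*0.82^i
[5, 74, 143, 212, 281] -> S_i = 5 + 69*i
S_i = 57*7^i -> [57, 399, 2793, 19551, 136857]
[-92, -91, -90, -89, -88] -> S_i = -92 + 1*i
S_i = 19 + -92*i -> [19, -73, -165, -257, -349]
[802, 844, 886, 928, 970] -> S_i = 802 + 42*i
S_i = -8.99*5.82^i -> [-8.99, -52.32, -304.51, -1772.26, -10314.58]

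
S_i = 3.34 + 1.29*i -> [3.34, 4.63, 5.92, 7.21, 8.5]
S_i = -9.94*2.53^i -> [-9.94, -25.15, -63.62, -160.97, -407.26]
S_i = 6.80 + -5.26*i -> [6.8, 1.54, -3.72, -8.98, -14.24]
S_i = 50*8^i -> [50, 400, 3200, 25600, 204800]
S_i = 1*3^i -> [1, 3, 9, 27, 81]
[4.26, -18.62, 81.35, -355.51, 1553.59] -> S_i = 4.26*(-4.37)^i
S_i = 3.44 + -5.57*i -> [3.44, -2.13, -7.7, -13.27, -18.84]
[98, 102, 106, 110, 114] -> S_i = 98 + 4*i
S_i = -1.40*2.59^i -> [-1.4, -3.63, -9.39, -24.32, -63.0]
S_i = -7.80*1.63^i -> [-7.8, -12.71, -20.72, -33.78, -55.06]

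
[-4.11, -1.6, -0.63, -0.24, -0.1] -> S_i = -4.11*0.39^i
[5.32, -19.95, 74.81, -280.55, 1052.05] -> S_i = 5.32*(-3.75)^i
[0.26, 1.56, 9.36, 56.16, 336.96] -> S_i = 0.26*6.00^i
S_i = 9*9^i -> [9, 81, 729, 6561, 59049]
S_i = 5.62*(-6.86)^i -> [5.62, -38.55, 264.47, -1814.3, 12446.09]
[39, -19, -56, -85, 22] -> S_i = Random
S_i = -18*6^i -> [-18, -108, -648, -3888, -23328]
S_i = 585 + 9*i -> [585, 594, 603, 612, 621]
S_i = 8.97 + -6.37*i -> [8.97, 2.6, -3.77, -10.14, -16.51]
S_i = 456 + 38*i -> [456, 494, 532, 570, 608]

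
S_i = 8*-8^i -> [8, -64, 512, -4096, 32768]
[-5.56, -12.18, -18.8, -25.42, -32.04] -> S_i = -5.56 + -6.62*i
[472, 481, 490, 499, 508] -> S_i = 472 + 9*i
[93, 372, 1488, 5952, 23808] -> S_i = 93*4^i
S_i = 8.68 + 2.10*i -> [8.68, 10.78, 12.88, 14.98, 17.08]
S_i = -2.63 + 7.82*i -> [-2.63, 5.19, 13.01, 20.83, 28.65]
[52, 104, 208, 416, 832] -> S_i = 52*2^i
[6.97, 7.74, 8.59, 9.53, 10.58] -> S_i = 6.97*1.11^i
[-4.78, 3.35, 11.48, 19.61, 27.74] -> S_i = -4.78 + 8.13*i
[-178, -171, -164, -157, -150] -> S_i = -178 + 7*i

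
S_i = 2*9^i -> [2, 18, 162, 1458, 13122]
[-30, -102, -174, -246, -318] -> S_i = -30 + -72*i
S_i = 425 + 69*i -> [425, 494, 563, 632, 701]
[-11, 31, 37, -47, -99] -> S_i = Random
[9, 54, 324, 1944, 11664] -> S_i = 9*6^i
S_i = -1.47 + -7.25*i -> [-1.47, -8.72, -15.97, -23.22, -30.47]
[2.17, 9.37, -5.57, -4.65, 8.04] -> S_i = Random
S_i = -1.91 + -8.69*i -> [-1.91, -10.6, -19.29, -27.98, -36.67]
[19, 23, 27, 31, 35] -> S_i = 19 + 4*i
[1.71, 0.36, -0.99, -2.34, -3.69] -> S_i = 1.71 + -1.35*i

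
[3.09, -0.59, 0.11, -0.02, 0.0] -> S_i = 3.09*(-0.19)^i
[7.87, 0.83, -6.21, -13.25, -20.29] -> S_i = 7.87 + -7.04*i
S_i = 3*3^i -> [3, 9, 27, 81, 243]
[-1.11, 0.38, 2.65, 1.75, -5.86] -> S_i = Random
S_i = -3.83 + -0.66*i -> [-3.83, -4.49, -5.15, -5.81, -6.47]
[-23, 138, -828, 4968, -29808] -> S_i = -23*-6^i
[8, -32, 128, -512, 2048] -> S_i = 8*-4^i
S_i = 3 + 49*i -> [3, 52, 101, 150, 199]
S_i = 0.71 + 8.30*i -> [0.71, 9.01, 17.31, 25.61, 33.91]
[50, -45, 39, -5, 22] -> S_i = Random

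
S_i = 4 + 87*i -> [4, 91, 178, 265, 352]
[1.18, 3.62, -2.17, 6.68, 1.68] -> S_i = Random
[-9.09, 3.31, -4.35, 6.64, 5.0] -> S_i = Random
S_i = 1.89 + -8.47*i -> [1.89, -6.58, -15.05, -23.52, -31.99]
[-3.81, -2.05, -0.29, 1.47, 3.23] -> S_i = -3.81 + 1.76*i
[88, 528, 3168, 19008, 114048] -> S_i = 88*6^i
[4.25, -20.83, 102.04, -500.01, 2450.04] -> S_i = 4.25*(-4.90)^i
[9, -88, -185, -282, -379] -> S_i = 9 + -97*i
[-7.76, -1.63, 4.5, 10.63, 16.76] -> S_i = -7.76 + 6.13*i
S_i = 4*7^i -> [4, 28, 196, 1372, 9604]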